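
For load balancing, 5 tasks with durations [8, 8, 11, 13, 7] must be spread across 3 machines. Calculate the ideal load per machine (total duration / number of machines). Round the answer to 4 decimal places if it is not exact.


Total processing time = 8 + 8 + 11 + 13 + 7 = 47
Number of machines = 3
Ideal balanced load = 47 / 3 = 15.6667

15.6667


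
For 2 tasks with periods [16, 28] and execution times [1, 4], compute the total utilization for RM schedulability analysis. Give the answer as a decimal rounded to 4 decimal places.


Compute individual utilizations (exact fractions):
  Task 1: C/T = 1/16 (approx. 0.0625)
  Task 2: C/T = 4/28 = 1/7 (approx. 0.1429)
Total utilization U = 1/16 + 1/7 = 23/112
Rounded to 4 decimal places: U = 0.2054
RM (Liu & Layland) bound for 2 tasks = 0.828427; compare with U = 23/112 (approx. 0.205357)
U <= bound, so schedulable by RM sufficient condition.

0.2054


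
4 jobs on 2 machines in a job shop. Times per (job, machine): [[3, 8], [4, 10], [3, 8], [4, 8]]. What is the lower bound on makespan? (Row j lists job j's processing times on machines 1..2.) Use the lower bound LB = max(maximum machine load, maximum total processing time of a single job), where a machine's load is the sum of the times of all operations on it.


Machine loads:
  Machine 1: 3 + 4 + 3 + 4 = 14
  Machine 2: 8 + 10 + 8 + 8 = 34
Max machine load = 34
Job totals:
  Job 1: 11
  Job 2: 14
  Job 3: 11
  Job 4: 12
Max job total = 14
Lower bound = max(34, 14) = 34

34


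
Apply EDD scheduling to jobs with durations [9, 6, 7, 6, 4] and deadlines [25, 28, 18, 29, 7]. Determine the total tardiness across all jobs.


Sort by due date (EDD order): [(4, 7), (7, 18), (9, 25), (6, 28), (6, 29)]
Compute completion times and tardiness:
  Job 1: p=4, d=7, C=4, tardiness=max(0,4-7)=0
  Job 2: p=7, d=18, C=11, tardiness=max(0,11-18)=0
  Job 3: p=9, d=25, C=20, tardiness=max(0,20-25)=0
  Job 4: p=6, d=28, C=26, tardiness=max(0,26-28)=0
  Job 5: p=6, d=29, C=32, tardiness=max(0,32-29)=3
Total tardiness = 3

3


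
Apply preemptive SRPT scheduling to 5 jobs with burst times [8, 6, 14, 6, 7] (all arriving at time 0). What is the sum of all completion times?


Since all jobs arrive at t=0, SRPT equals SPT ordering.
SPT order: [6, 6, 7, 8, 14]
Completion times:
  Job 1: p=6, C=6
  Job 2: p=6, C=12
  Job 3: p=7, C=19
  Job 4: p=8, C=27
  Job 5: p=14, C=41
Total completion time = 6 + 12 + 19 + 27 + 41 = 105

105


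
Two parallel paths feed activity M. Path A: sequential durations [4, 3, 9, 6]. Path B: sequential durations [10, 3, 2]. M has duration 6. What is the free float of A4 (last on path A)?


ES(A4) = sum of predecessors on chain A = 16
EF(A4) = ES + duration = 16 + 6 = 22
Successor of A4 is M. ES(M) = max(sum(A), sum(B)) = max(22, 15) = 22
Free float = ES(successor) - EF(current) = 22 - 22 = 0

0


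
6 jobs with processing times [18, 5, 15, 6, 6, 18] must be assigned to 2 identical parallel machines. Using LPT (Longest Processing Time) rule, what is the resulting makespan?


Sort jobs in decreasing order (LPT): [18, 18, 15, 6, 6, 5]
Assign each job to the least loaded machine:
  Machine 1: jobs [18, 15], load = 33
  Machine 2: jobs [18, 6, 6, 5], load = 35
Makespan = max load = 35

35


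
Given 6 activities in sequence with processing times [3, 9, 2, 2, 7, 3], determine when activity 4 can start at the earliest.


Activity 4 starts after activities 1 through 3 complete.
Predecessor durations: [3, 9, 2]
ES = 3 + 9 + 2 = 14

14


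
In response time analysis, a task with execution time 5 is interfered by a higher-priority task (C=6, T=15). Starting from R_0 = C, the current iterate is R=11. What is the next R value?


R_next = C + ceil(R_prev / T_hp) * C_hp
ceil(11 / 15) = ceil(0.7333) = 1
Interference = 1 * 6 = 6
R_next = 5 + 6 = 11
R_next = R_prev, so the iteration has converged (response time = 11).

11


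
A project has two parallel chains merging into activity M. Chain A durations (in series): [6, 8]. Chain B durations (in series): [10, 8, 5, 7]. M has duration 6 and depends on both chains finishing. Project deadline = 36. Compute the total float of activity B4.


Forward pass: ES(B4) = sum of predecessors on chain B = 23
EF = ES + duration = 23 + 7 = 30
Backward pass: LF(M) = deadline = 36; LS(M) = 36 - 6 = 30
LF(B4) = LS(M) - sum(successors on chain B) = 30 - 0 = 30
LS = LF - duration = 30 - 7 = 23
Total float = LS - ES = 23 - 23 = 0

0


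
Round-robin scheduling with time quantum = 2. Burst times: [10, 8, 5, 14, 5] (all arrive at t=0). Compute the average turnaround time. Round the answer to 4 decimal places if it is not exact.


Time quantum = 2
Execution trace:
  J1 runs 2 units, time = 2
  J2 runs 2 units, time = 4
  J3 runs 2 units, time = 6
  J4 runs 2 units, time = 8
  J5 runs 2 units, time = 10
  J1 runs 2 units, time = 12
  J2 runs 2 units, time = 14
  J3 runs 2 units, time = 16
  J4 runs 2 units, time = 18
  J5 runs 2 units, time = 20
  J1 runs 2 units, time = 22
  J2 runs 2 units, time = 24
  J3 runs 1 units, time = 25
  J4 runs 2 units, time = 27
  J5 runs 1 units, time = 28
  J1 runs 2 units, time = 30
  J2 runs 2 units, time = 32
  J4 runs 2 units, time = 34
  J1 runs 2 units, time = 36
  J4 runs 2 units, time = 38
  J4 runs 2 units, time = 40
  J4 runs 2 units, time = 42
Finish times: [36, 32, 25, 42, 28]
Average turnaround = 163/5 = 32.6

32.6


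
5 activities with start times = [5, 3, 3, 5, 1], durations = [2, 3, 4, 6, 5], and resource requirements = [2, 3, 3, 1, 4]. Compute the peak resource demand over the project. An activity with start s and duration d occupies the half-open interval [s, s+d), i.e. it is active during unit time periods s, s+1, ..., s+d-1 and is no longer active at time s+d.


Each activity i is active on [start_i, start_i + duration_i).
Compute total resource usage per time slot:
  t=0: active resources = [], total = 0
  t=1: active resources = [4], total = 4
  t=2: active resources = [4], total = 4
  t=3: active resources = [3, 3, 4], total = 10
  t=4: active resources = [3, 3, 4], total = 10
  t=5: active resources = [2, 3, 3, 1, 4], total = 13
  t=6: active resources = [2, 3, 1], total = 6
  t=7: active resources = [1], total = 1
  t=8: active resources = [1], total = 1
  t=9: active resources = [1], total = 1
  t=10: active resources = [1], total = 1
Peak resource demand = 13

13


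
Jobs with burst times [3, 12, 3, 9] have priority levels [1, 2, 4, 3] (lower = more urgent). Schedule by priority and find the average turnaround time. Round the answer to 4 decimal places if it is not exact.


Sort by priority (ascending = highest first):
Order: [(1, 3), (2, 12), (3, 9), (4, 3)]
Completion times:
  Priority 1, burst=3, C=3
  Priority 2, burst=12, C=15
  Priority 3, burst=9, C=24
  Priority 4, burst=3, C=27
Average turnaround = 69/4 = 17.25

17.25


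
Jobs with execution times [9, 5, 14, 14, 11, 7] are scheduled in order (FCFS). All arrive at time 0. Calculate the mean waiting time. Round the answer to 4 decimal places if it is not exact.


FCFS order (as given): [9, 5, 14, 14, 11, 7]
Waiting times:
  Job 1: wait = 0
  Job 2: wait = 9
  Job 3: wait = 14
  Job 4: wait = 28
  Job 5: wait = 42
  Job 6: wait = 53
Sum of waiting times = 146
Average waiting time = 146/6 = 24.3333

24.3333


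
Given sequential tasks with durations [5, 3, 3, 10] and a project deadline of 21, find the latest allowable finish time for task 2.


LF(activity 2) = deadline - sum of successor durations
Successors: activities 3 through 4 with durations [3, 10]
Sum of successor durations = 13
LF = 21 - 13 = 8

8


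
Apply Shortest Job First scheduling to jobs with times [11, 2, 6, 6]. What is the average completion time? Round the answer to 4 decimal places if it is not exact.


SJF order (ascending): [2, 6, 6, 11]
Completion times:
  Job 1: burst=2, C=2
  Job 2: burst=6, C=8
  Job 3: burst=6, C=14
  Job 4: burst=11, C=25
Average completion = 49/4 = 12.25

12.25


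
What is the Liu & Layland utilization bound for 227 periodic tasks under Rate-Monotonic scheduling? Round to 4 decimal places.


Compute 2^(1/227) = 1.0030581785
Subtract 1: 1.0030581785 - 1 = 0.0030581785
Multiply by n: 227 * 0.0030581785 = 0.6942065195
Round to 4 dp: 0.6942

0.6942


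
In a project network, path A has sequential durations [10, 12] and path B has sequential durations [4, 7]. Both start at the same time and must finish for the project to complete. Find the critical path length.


Path A total = 10 + 12 = 22
Path B total = 4 + 7 = 11
Critical path = longest path = max(22, 11) = 22

22


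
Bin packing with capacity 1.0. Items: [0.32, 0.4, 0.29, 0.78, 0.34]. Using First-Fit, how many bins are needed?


Place items sequentially using First-Fit:
  Item 0.32 -> new Bin 1
  Item 0.4 -> Bin 1 (now 0.72)
  Item 0.29 -> new Bin 2
  Item 0.78 -> new Bin 3
  Item 0.34 -> Bin 2 (now 0.63)
Total bins used = 3

3


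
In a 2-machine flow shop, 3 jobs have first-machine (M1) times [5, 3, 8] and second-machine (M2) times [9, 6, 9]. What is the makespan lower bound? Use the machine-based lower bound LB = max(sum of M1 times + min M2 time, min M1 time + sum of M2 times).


LB1 = sum(M1 times) + min(M2 times) = 16 + 6 = 22
LB2 = min(M1 times) + sum(M2 times) = 3 + 24 = 27
Lower bound = max(LB1, LB2) = max(22, 27) = 27

27


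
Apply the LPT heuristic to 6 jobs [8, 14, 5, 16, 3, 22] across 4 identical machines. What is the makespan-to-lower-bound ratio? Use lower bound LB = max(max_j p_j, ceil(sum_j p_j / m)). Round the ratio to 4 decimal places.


LPT order: [22, 16, 14, 8, 5, 3]
Machine loads after assignment: [22, 16, 14, 16]
LPT makespan = 22
Lower bound = max(max_job, ceil(total/4)) = max(22, 17) = 22
Ratio = 22 / 22 = 1.0

1.0


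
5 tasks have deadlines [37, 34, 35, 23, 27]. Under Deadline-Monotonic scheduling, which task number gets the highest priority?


Sort tasks by relative deadline (ascending):
  Task 4: deadline = 23
  Task 5: deadline = 27
  Task 2: deadline = 34
  Task 3: deadline = 35
  Task 1: deadline = 37
Priority order (highest first): [4, 5, 2, 3, 1]
Highest priority task = 4

4


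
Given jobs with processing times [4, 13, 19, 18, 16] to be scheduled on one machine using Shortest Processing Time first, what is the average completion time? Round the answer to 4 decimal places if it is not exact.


Sort jobs by processing time (SPT order): [4, 13, 16, 18, 19]
Compute completion times sequentially:
  Job 1: processing = 4, completes at 4
  Job 2: processing = 13, completes at 17
  Job 3: processing = 16, completes at 33
  Job 4: processing = 18, completes at 51
  Job 5: processing = 19, completes at 70
Sum of completion times = 175
Average completion time = 175/5 = 35.0

35.0


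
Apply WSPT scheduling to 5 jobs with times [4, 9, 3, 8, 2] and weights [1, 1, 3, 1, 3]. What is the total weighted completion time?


Compute p/w ratios and sort ascending (WSPT): [(2, 3), (3, 3), (4, 1), (8, 1), (9, 1)]
Compute weighted completion times:
  Job (p=2,w=3): C=2, w*C=3*2=6
  Job (p=3,w=3): C=5, w*C=3*5=15
  Job (p=4,w=1): C=9, w*C=1*9=9
  Job (p=8,w=1): C=17, w*C=1*17=17
  Job (p=9,w=1): C=26, w*C=1*26=26
Total weighted completion time = 73

73


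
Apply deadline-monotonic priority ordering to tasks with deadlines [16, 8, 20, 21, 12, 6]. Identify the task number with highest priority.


Sort tasks by relative deadline (ascending):
  Task 6: deadline = 6
  Task 2: deadline = 8
  Task 5: deadline = 12
  Task 1: deadline = 16
  Task 3: deadline = 20
  Task 4: deadline = 21
Priority order (highest first): [6, 2, 5, 1, 3, 4]
Highest priority task = 6

6


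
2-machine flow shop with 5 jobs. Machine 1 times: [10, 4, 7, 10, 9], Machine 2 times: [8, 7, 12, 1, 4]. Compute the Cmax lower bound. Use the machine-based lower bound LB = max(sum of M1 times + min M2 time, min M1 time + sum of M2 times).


LB1 = sum(M1 times) + min(M2 times) = 40 + 1 = 41
LB2 = min(M1 times) + sum(M2 times) = 4 + 32 = 36
Lower bound = max(LB1, LB2) = max(41, 36) = 41

41


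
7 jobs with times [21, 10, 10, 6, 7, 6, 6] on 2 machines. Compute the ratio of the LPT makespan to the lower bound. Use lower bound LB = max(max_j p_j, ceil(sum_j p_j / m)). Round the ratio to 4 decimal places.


LPT order: [21, 10, 10, 7, 6, 6, 6]
Machine loads after assignment: [33, 33]
LPT makespan = 33
Lower bound = max(max_job, ceil(total/2)) = max(21, 33) = 33
Ratio = 33 / 33 = 1.0

1.0


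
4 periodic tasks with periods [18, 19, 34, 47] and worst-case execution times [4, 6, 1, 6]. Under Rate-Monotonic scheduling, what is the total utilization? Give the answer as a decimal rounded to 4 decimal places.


Compute individual utilizations (exact fractions):
  Task 1: C/T = 4/18 = 2/9 (approx. 0.2222)
  Task 2: C/T = 6/19 (approx. 0.3158)
  Task 3: C/T = 1/34 (approx. 0.0294)
  Task 4: C/T = 6/47 (approx. 0.1277)
Total utilization U = 2/9 + 6/19 + 1/34 + 6/47 = 189937/273258
Rounded to 4 decimal places: U = 0.6951
RM (Liu & Layland) bound for 4 tasks = 0.756828; compare with U = 189937/273258 (approx. 0.695083)
U <= bound, so schedulable by RM sufficient condition.

0.6951


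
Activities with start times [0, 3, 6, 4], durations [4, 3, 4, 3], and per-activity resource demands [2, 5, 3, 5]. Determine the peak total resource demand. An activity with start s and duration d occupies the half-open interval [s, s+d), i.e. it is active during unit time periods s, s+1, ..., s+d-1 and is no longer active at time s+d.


Each activity i is active on [start_i, start_i + duration_i).
Compute total resource usage per time slot:
  t=0: active resources = [2], total = 2
  t=1: active resources = [2], total = 2
  t=2: active resources = [2], total = 2
  t=3: active resources = [2, 5], total = 7
  t=4: active resources = [5, 5], total = 10
  t=5: active resources = [5, 5], total = 10
  t=6: active resources = [3, 5], total = 8
  t=7: active resources = [3], total = 3
  t=8: active resources = [3], total = 3
  t=9: active resources = [3], total = 3
Peak resource demand = 10

10


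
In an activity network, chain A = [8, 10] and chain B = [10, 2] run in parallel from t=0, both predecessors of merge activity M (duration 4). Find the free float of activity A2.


ES(A2) = sum of predecessors on chain A = 8
EF(A2) = ES + duration = 8 + 10 = 18
Successor of A2 is M. ES(M) = max(sum(A), sum(B)) = max(18, 12) = 18
Free float = ES(successor) - EF(current) = 18 - 18 = 0

0


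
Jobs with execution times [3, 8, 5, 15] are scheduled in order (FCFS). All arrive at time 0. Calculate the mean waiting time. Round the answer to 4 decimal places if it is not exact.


FCFS order (as given): [3, 8, 5, 15]
Waiting times:
  Job 1: wait = 0
  Job 2: wait = 3
  Job 3: wait = 11
  Job 4: wait = 16
Sum of waiting times = 30
Average waiting time = 30/4 = 7.5

7.5


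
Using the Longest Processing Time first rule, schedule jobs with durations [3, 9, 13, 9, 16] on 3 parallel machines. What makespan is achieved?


Sort jobs in decreasing order (LPT): [16, 13, 9, 9, 3]
Assign each job to the least loaded machine:
  Machine 1: jobs [16], load = 16
  Machine 2: jobs [13, 3], load = 16
  Machine 3: jobs [9, 9], load = 18
Makespan = max load = 18

18


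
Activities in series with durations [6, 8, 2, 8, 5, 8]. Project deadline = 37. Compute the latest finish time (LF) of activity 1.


LF(activity 1) = deadline - sum of successor durations
Successors: activities 2 through 6 with durations [8, 2, 8, 5, 8]
Sum of successor durations = 31
LF = 37 - 31 = 6

6


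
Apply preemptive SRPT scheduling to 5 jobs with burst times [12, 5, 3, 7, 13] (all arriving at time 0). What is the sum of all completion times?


Since all jobs arrive at t=0, SRPT equals SPT ordering.
SPT order: [3, 5, 7, 12, 13]
Completion times:
  Job 1: p=3, C=3
  Job 2: p=5, C=8
  Job 3: p=7, C=15
  Job 4: p=12, C=27
  Job 5: p=13, C=40
Total completion time = 3 + 8 + 15 + 27 + 40 = 93

93


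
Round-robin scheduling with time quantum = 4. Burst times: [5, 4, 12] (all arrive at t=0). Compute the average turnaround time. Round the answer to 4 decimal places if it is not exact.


Time quantum = 4
Execution trace:
  J1 runs 4 units, time = 4
  J2 runs 4 units, time = 8
  J3 runs 4 units, time = 12
  J1 runs 1 units, time = 13
  J3 runs 4 units, time = 17
  J3 runs 4 units, time = 21
Finish times: [13, 8, 21]
Average turnaround = 42/3 = 14.0

14.0


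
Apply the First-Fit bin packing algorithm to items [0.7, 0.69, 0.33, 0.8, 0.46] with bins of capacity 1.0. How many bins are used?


Place items sequentially using First-Fit:
  Item 0.7 -> new Bin 1
  Item 0.69 -> new Bin 2
  Item 0.33 -> new Bin 3
  Item 0.8 -> new Bin 4
  Item 0.46 -> Bin 3 (now 0.79)
Total bins used = 4

4


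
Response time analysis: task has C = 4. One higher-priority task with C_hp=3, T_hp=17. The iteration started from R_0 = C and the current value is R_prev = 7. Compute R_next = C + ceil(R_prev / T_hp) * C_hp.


R_next = C + ceil(R_prev / T_hp) * C_hp
ceil(7 / 17) = ceil(0.4118) = 1
Interference = 1 * 3 = 3
R_next = 4 + 3 = 7
R_next = R_prev, so the iteration has converged (response time = 7).

7


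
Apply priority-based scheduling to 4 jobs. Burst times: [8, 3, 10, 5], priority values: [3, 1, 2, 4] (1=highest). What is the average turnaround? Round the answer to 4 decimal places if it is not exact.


Sort by priority (ascending = highest first):
Order: [(1, 3), (2, 10), (3, 8), (4, 5)]
Completion times:
  Priority 1, burst=3, C=3
  Priority 2, burst=10, C=13
  Priority 3, burst=8, C=21
  Priority 4, burst=5, C=26
Average turnaround = 63/4 = 15.75

15.75


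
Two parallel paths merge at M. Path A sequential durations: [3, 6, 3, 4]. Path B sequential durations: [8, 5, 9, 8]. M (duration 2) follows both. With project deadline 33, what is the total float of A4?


Forward pass: ES(A4) = sum of predecessors on chain A = 12
EF = ES + duration = 12 + 4 = 16
Backward pass: LF(M) = deadline = 33; LS(M) = 33 - 2 = 31
LF(A4) = LS(M) - sum(successors on chain A) = 31 - 0 = 31
LS = LF - duration = 31 - 4 = 27
Total float = LS - ES = 27 - 12 = 15

15


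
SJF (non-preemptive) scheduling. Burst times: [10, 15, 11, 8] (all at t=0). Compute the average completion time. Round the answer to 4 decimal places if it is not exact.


SJF order (ascending): [8, 10, 11, 15]
Completion times:
  Job 1: burst=8, C=8
  Job 2: burst=10, C=18
  Job 3: burst=11, C=29
  Job 4: burst=15, C=44
Average completion = 99/4 = 24.75

24.75


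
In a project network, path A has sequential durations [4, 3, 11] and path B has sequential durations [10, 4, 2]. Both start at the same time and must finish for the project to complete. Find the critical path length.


Path A total = 4 + 3 + 11 = 18
Path B total = 10 + 4 + 2 = 16
Critical path = longest path = max(18, 16) = 18

18


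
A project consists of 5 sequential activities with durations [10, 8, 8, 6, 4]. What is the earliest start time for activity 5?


Activity 5 starts after activities 1 through 4 complete.
Predecessor durations: [10, 8, 8, 6]
ES = 10 + 8 + 8 + 6 = 32

32


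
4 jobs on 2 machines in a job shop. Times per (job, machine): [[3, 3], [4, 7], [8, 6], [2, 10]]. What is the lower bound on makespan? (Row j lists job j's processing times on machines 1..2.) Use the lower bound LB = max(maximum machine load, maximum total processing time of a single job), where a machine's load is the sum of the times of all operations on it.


Machine loads:
  Machine 1: 3 + 4 + 8 + 2 = 17
  Machine 2: 3 + 7 + 6 + 10 = 26
Max machine load = 26
Job totals:
  Job 1: 6
  Job 2: 11
  Job 3: 14
  Job 4: 12
Max job total = 14
Lower bound = max(26, 14) = 26

26


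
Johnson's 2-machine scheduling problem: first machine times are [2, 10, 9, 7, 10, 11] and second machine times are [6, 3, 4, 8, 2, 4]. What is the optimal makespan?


Apply Johnson's rule:
  Group 1 (a <= b): [(1, 2, 6), (4, 7, 8)]
  Group 2 (a > b): [(3, 9, 4), (6, 11, 4), (2, 10, 3), (5, 10, 2)]
Optimal job order: [1, 4, 3, 6, 2, 5]
Schedule:
  Job 1: M1 done at 2, M2 done at 8
  Job 4: M1 done at 9, M2 done at 17
  Job 3: M1 done at 18, M2 done at 22
  Job 6: M1 done at 29, M2 done at 33
  Job 2: M1 done at 39, M2 done at 42
  Job 5: M1 done at 49, M2 done at 51
Makespan = 51

51


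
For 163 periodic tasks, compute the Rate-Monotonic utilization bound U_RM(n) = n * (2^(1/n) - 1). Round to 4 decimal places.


Compute 2^(1/163) = 1.0042614911
Subtract 1: 1.0042614911 - 1 = 0.0042614911
Multiply by n: 163 * 0.0042614911 = 0.6946230493
Round to 4 dp: 0.6946

0.6946


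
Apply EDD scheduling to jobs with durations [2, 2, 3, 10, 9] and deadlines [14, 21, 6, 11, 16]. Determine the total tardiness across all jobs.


Sort by due date (EDD order): [(3, 6), (10, 11), (2, 14), (9, 16), (2, 21)]
Compute completion times and tardiness:
  Job 1: p=3, d=6, C=3, tardiness=max(0,3-6)=0
  Job 2: p=10, d=11, C=13, tardiness=max(0,13-11)=2
  Job 3: p=2, d=14, C=15, tardiness=max(0,15-14)=1
  Job 4: p=9, d=16, C=24, tardiness=max(0,24-16)=8
  Job 5: p=2, d=21, C=26, tardiness=max(0,26-21)=5
Total tardiness = 16

16


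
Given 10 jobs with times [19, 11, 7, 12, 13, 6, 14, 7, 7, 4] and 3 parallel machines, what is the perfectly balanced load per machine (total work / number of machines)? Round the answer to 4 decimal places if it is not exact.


Total processing time = 19 + 11 + 7 + 12 + 13 + 6 + 14 + 7 + 7 + 4 = 100
Number of machines = 3
Ideal balanced load = 100 / 3 = 33.3333

33.3333


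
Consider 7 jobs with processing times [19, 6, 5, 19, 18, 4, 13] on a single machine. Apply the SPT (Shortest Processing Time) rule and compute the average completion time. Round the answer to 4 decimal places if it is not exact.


Sort jobs by processing time (SPT order): [4, 5, 6, 13, 18, 19, 19]
Compute completion times sequentially:
  Job 1: processing = 4, completes at 4
  Job 2: processing = 5, completes at 9
  Job 3: processing = 6, completes at 15
  Job 4: processing = 13, completes at 28
  Job 5: processing = 18, completes at 46
  Job 6: processing = 19, completes at 65
  Job 7: processing = 19, completes at 84
Sum of completion times = 251
Average completion time = 251/7 = 35.8571

35.8571


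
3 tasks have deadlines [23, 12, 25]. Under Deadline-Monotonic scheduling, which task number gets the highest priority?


Sort tasks by relative deadline (ascending):
  Task 2: deadline = 12
  Task 1: deadline = 23
  Task 3: deadline = 25
Priority order (highest first): [2, 1, 3]
Highest priority task = 2

2


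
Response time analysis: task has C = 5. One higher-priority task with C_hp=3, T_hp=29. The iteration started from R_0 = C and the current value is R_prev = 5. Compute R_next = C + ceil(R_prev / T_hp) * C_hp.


R_next = C + ceil(R_prev / T_hp) * C_hp
ceil(5 / 29) = ceil(0.1724) = 1
Interference = 1 * 3 = 3
R_next = 5 + 3 = 8

8


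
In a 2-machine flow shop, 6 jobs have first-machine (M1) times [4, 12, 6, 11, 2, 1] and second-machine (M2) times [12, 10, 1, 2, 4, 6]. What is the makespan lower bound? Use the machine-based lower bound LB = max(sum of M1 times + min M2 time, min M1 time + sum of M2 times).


LB1 = sum(M1 times) + min(M2 times) = 36 + 1 = 37
LB2 = min(M1 times) + sum(M2 times) = 1 + 35 = 36
Lower bound = max(LB1, LB2) = max(37, 36) = 37

37


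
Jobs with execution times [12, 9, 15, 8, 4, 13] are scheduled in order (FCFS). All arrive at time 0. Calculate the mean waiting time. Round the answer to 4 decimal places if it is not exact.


FCFS order (as given): [12, 9, 15, 8, 4, 13]
Waiting times:
  Job 1: wait = 0
  Job 2: wait = 12
  Job 3: wait = 21
  Job 4: wait = 36
  Job 5: wait = 44
  Job 6: wait = 48
Sum of waiting times = 161
Average waiting time = 161/6 = 26.8333

26.8333


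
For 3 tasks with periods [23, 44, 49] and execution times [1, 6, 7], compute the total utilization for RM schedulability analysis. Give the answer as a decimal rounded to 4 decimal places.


Compute individual utilizations (exact fractions):
  Task 1: C/T = 1/23 (approx. 0.0435)
  Task 2: C/T = 6/44 = 3/22 (approx. 0.1364)
  Task 3: C/T = 7/49 = 1/7 (approx. 0.1429)
Total utilization U = 1/23 + 3/22 + 1/7 = 1143/3542
Rounded to 4 decimal places: U = 0.3227
RM (Liu & Layland) bound for 3 tasks = 0.779763; compare with U = 1143/3542 (approx. 0.322699)
U <= bound, so schedulable by RM sufficient condition.

0.3227


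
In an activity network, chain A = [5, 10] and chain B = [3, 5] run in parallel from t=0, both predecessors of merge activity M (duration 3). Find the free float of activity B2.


ES(B2) = sum of predecessors on chain B = 3
EF(B2) = ES + duration = 3 + 5 = 8
Successor of B2 is M. ES(M) = max(sum(A), sum(B)) = max(15, 8) = 15
Free float = ES(successor) - EF(current) = 15 - 8 = 7

7


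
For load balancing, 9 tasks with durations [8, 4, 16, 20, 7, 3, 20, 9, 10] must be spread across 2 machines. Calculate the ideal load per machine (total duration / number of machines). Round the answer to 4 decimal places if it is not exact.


Total processing time = 8 + 4 + 16 + 20 + 7 + 3 + 20 + 9 + 10 = 97
Number of machines = 2
Ideal balanced load = 97 / 2 = 48.5

48.5


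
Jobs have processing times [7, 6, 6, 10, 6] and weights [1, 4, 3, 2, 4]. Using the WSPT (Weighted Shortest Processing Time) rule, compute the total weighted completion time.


Compute p/w ratios and sort ascending (WSPT): [(6, 4), (6, 4), (6, 3), (10, 2), (7, 1)]
Compute weighted completion times:
  Job (p=6,w=4): C=6, w*C=4*6=24
  Job (p=6,w=4): C=12, w*C=4*12=48
  Job (p=6,w=3): C=18, w*C=3*18=54
  Job (p=10,w=2): C=28, w*C=2*28=56
  Job (p=7,w=1): C=35, w*C=1*35=35
Total weighted completion time = 217

217


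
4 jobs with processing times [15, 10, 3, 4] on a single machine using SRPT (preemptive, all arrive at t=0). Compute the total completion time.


Since all jobs arrive at t=0, SRPT equals SPT ordering.
SPT order: [3, 4, 10, 15]
Completion times:
  Job 1: p=3, C=3
  Job 2: p=4, C=7
  Job 3: p=10, C=17
  Job 4: p=15, C=32
Total completion time = 3 + 7 + 17 + 32 = 59

59


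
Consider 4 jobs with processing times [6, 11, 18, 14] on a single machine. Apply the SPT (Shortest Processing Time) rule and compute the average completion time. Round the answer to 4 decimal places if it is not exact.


Sort jobs by processing time (SPT order): [6, 11, 14, 18]
Compute completion times sequentially:
  Job 1: processing = 6, completes at 6
  Job 2: processing = 11, completes at 17
  Job 3: processing = 14, completes at 31
  Job 4: processing = 18, completes at 49
Sum of completion times = 103
Average completion time = 103/4 = 25.75

25.75


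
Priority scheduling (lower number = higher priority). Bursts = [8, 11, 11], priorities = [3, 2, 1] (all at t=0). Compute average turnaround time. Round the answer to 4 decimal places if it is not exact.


Sort by priority (ascending = highest first):
Order: [(1, 11), (2, 11), (3, 8)]
Completion times:
  Priority 1, burst=11, C=11
  Priority 2, burst=11, C=22
  Priority 3, burst=8, C=30
Average turnaround = 63/3 = 21.0

21.0


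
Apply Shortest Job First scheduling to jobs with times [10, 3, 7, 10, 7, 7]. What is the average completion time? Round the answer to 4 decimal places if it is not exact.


SJF order (ascending): [3, 7, 7, 7, 10, 10]
Completion times:
  Job 1: burst=3, C=3
  Job 2: burst=7, C=10
  Job 3: burst=7, C=17
  Job 4: burst=7, C=24
  Job 5: burst=10, C=34
  Job 6: burst=10, C=44
Average completion = 132/6 = 22.0

22.0


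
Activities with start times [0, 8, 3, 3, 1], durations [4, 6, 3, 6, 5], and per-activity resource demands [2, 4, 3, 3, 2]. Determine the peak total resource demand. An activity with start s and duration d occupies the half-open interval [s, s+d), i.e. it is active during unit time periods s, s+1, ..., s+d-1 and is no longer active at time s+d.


Each activity i is active on [start_i, start_i + duration_i).
Compute total resource usage per time slot:
  t=0: active resources = [2], total = 2
  t=1: active resources = [2, 2], total = 4
  t=2: active resources = [2, 2], total = 4
  t=3: active resources = [2, 3, 3, 2], total = 10
  t=4: active resources = [3, 3, 2], total = 8
  t=5: active resources = [3, 3, 2], total = 8
  t=6: active resources = [3], total = 3
  t=7: active resources = [3], total = 3
  t=8: active resources = [4, 3], total = 7
  t=9: active resources = [4], total = 4
  t=10: active resources = [4], total = 4
  t=11: active resources = [4], total = 4
  t=12: active resources = [4], total = 4
  t=13: active resources = [4], total = 4
Peak resource demand = 10

10


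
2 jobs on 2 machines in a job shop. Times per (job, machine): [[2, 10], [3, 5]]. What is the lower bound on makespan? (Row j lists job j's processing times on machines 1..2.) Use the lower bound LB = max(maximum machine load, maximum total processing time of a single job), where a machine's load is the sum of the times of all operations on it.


Machine loads:
  Machine 1: 2 + 3 = 5
  Machine 2: 10 + 5 = 15
Max machine load = 15
Job totals:
  Job 1: 12
  Job 2: 8
Max job total = 12
Lower bound = max(15, 12) = 15

15


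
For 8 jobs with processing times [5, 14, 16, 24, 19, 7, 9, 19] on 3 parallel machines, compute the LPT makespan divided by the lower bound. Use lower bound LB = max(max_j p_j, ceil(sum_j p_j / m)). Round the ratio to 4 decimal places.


LPT order: [24, 19, 19, 16, 14, 9, 7, 5]
Machine loads after assignment: [40, 35, 38]
LPT makespan = 40
Lower bound = max(max_job, ceil(total/3)) = max(24, 38) = 38
Ratio = 40 / 38 = 1.0526

1.0526


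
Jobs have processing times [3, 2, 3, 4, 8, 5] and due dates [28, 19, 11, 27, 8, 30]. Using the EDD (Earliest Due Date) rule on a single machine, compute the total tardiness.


Sort by due date (EDD order): [(8, 8), (3, 11), (2, 19), (4, 27), (3, 28), (5, 30)]
Compute completion times and tardiness:
  Job 1: p=8, d=8, C=8, tardiness=max(0,8-8)=0
  Job 2: p=3, d=11, C=11, tardiness=max(0,11-11)=0
  Job 3: p=2, d=19, C=13, tardiness=max(0,13-19)=0
  Job 4: p=4, d=27, C=17, tardiness=max(0,17-27)=0
  Job 5: p=3, d=28, C=20, tardiness=max(0,20-28)=0
  Job 6: p=5, d=30, C=25, tardiness=max(0,25-30)=0
Total tardiness = 0

0


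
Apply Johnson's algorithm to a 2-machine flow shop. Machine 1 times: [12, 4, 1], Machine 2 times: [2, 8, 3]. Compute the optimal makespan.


Apply Johnson's rule:
  Group 1 (a <= b): [(3, 1, 3), (2, 4, 8)]
  Group 2 (a > b): [(1, 12, 2)]
Optimal job order: [3, 2, 1]
Schedule:
  Job 3: M1 done at 1, M2 done at 4
  Job 2: M1 done at 5, M2 done at 13
  Job 1: M1 done at 17, M2 done at 19
Makespan = 19

19


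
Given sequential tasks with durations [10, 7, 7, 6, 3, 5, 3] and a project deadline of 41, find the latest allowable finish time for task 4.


LF(activity 4) = deadline - sum of successor durations
Successors: activities 5 through 7 with durations [3, 5, 3]
Sum of successor durations = 11
LF = 41 - 11 = 30

30


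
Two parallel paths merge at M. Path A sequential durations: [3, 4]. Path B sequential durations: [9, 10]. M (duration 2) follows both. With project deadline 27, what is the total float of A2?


Forward pass: ES(A2) = sum of predecessors on chain A = 3
EF = ES + duration = 3 + 4 = 7
Backward pass: LF(M) = deadline = 27; LS(M) = 27 - 2 = 25
LF(A2) = LS(M) - sum(successors on chain A) = 25 - 0 = 25
LS = LF - duration = 25 - 4 = 21
Total float = LS - ES = 21 - 3 = 18

18


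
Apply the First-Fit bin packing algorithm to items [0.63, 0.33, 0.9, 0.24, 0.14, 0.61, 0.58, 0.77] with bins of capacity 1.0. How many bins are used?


Place items sequentially using First-Fit:
  Item 0.63 -> new Bin 1
  Item 0.33 -> Bin 1 (now 0.96)
  Item 0.9 -> new Bin 2
  Item 0.24 -> new Bin 3
  Item 0.14 -> Bin 3 (now 0.38)
  Item 0.61 -> Bin 3 (now 0.99)
  Item 0.58 -> new Bin 4
  Item 0.77 -> new Bin 5
Total bins used = 5

5


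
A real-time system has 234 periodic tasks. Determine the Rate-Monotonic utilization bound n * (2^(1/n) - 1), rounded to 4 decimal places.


Compute 2^(1/234) = 1.0029665590
Subtract 1: 1.0029665590 - 1 = 0.0029665590
Multiply by n: 234 * 0.0029665590 = 0.6941748060
Round to 4 dp: 0.6942

0.6942


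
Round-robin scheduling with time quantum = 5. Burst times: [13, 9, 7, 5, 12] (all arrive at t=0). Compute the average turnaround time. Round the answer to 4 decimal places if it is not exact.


Time quantum = 5
Execution trace:
  J1 runs 5 units, time = 5
  J2 runs 5 units, time = 10
  J3 runs 5 units, time = 15
  J4 runs 5 units, time = 20
  J5 runs 5 units, time = 25
  J1 runs 5 units, time = 30
  J2 runs 4 units, time = 34
  J3 runs 2 units, time = 36
  J5 runs 5 units, time = 41
  J1 runs 3 units, time = 44
  J5 runs 2 units, time = 46
Finish times: [44, 34, 36, 20, 46]
Average turnaround = 180/5 = 36.0

36.0


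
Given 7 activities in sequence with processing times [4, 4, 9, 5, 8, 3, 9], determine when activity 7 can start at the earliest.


Activity 7 starts after activities 1 through 6 complete.
Predecessor durations: [4, 4, 9, 5, 8, 3]
ES = 4 + 4 + 9 + 5 + 8 + 3 = 33

33


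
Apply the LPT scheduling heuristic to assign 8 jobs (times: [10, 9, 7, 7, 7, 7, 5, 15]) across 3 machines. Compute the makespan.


Sort jobs in decreasing order (LPT): [15, 10, 9, 7, 7, 7, 7, 5]
Assign each job to the least loaded machine:
  Machine 1: jobs [15, 7], load = 22
  Machine 2: jobs [10, 7, 5], load = 22
  Machine 3: jobs [9, 7, 7], load = 23
Makespan = max load = 23

23


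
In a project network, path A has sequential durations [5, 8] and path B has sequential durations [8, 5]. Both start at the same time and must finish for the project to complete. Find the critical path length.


Path A total = 5 + 8 = 13
Path B total = 8 + 5 = 13
Critical path = longest path = max(13, 13) = 13

13


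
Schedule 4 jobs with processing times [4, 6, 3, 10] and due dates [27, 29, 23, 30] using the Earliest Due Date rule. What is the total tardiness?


Sort by due date (EDD order): [(3, 23), (4, 27), (6, 29), (10, 30)]
Compute completion times and tardiness:
  Job 1: p=3, d=23, C=3, tardiness=max(0,3-23)=0
  Job 2: p=4, d=27, C=7, tardiness=max(0,7-27)=0
  Job 3: p=6, d=29, C=13, tardiness=max(0,13-29)=0
  Job 4: p=10, d=30, C=23, tardiness=max(0,23-30)=0
Total tardiness = 0

0


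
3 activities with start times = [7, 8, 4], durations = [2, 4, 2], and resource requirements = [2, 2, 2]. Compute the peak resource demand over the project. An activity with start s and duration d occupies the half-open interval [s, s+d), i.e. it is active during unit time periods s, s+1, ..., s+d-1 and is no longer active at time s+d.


Each activity i is active on [start_i, start_i + duration_i).
Compute total resource usage per time slot:
  t=0: active resources = [], total = 0
  t=1: active resources = [], total = 0
  t=2: active resources = [], total = 0
  t=3: active resources = [], total = 0
  t=4: active resources = [2], total = 2
  t=5: active resources = [2], total = 2
  t=6: active resources = [], total = 0
  t=7: active resources = [2], total = 2
  t=8: active resources = [2, 2], total = 4
  t=9: active resources = [2], total = 2
  t=10: active resources = [2], total = 2
  t=11: active resources = [2], total = 2
Peak resource demand = 4

4


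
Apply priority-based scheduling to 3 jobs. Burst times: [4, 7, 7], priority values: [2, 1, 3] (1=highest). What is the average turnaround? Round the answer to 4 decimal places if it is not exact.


Sort by priority (ascending = highest first):
Order: [(1, 7), (2, 4), (3, 7)]
Completion times:
  Priority 1, burst=7, C=7
  Priority 2, burst=4, C=11
  Priority 3, burst=7, C=18
Average turnaround = 36/3 = 12.0

12.0


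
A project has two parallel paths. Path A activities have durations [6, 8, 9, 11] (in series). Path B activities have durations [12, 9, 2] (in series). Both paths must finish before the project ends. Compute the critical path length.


Path A total = 6 + 8 + 9 + 11 = 34
Path B total = 12 + 9 + 2 = 23
Critical path = longest path = max(34, 23) = 34

34


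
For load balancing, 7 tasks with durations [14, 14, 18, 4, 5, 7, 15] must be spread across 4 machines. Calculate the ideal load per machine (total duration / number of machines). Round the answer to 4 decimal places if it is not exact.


Total processing time = 14 + 14 + 18 + 4 + 5 + 7 + 15 = 77
Number of machines = 4
Ideal balanced load = 77 / 4 = 19.25

19.25


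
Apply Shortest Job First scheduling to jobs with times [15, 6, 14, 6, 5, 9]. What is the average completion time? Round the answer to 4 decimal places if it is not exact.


SJF order (ascending): [5, 6, 6, 9, 14, 15]
Completion times:
  Job 1: burst=5, C=5
  Job 2: burst=6, C=11
  Job 3: burst=6, C=17
  Job 4: burst=9, C=26
  Job 5: burst=14, C=40
  Job 6: burst=15, C=55
Average completion = 154/6 = 25.6667

25.6667


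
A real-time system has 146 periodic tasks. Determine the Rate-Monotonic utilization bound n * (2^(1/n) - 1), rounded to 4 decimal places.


Compute 2^(1/146) = 1.0047588711
Subtract 1: 1.0047588711 - 1 = 0.0047588711
Multiply by n: 146 * 0.0047588711 = 0.6947951806
Round to 4 dp: 0.6948

0.6948


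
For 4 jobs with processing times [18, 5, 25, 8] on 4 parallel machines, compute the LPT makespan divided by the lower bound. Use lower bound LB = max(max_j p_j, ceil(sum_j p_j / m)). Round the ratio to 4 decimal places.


LPT order: [25, 18, 8, 5]
Machine loads after assignment: [25, 18, 8, 5]
LPT makespan = 25
Lower bound = max(max_job, ceil(total/4)) = max(25, 14) = 25
Ratio = 25 / 25 = 1.0

1.0


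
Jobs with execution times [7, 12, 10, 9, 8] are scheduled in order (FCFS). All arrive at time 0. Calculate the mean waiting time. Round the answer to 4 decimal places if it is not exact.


FCFS order (as given): [7, 12, 10, 9, 8]
Waiting times:
  Job 1: wait = 0
  Job 2: wait = 7
  Job 3: wait = 19
  Job 4: wait = 29
  Job 5: wait = 38
Sum of waiting times = 93
Average waiting time = 93/5 = 18.6

18.6


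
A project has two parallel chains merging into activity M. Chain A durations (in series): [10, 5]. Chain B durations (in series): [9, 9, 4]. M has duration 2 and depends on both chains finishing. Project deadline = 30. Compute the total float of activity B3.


Forward pass: ES(B3) = sum of predecessors on chain B = 18
EF = ES + duration = 18 + 4 = 22
Backward pass: LF(M) = deadline = 30; LS(M) = 30 - 2 = 28
LF(B3) = LS(M) - sum(successors on chain B) = 28 - 0 = 28
LS = LF - duration = 28 - 4 = 24
Total float = LS - ES = 24 - 18 = 6

6


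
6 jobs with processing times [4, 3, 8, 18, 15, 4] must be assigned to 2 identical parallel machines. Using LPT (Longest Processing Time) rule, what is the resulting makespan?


Sort jobs in decreasing order (LPT): [18, 15, 8, 4, 4, 3]
Assign each job to the least loaded machine:
  Machine 1: jobs [18, 4, 4], load = 26
  Machine 2: jobs [15, 8, 3], load = 26
Makespan = max load = 26

26


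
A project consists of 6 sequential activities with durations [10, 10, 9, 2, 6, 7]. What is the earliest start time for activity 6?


Activity 6 starts after activities 1 through 5 complete.
Predecessor durations: [10, 10, 9, 2, 6]
ES = 10 + 10 + 9 + 2 + 6 = 37

37


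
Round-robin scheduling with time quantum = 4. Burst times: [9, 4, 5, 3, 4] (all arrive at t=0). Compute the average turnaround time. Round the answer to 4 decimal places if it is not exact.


Time quantum = 4
Execution trace:
  J1 runs 4 units, time = 4
  J2 runs 4 units, time = 8
  J3 runs 4 units, time = 12
  J4 runs 3 units, time = 15
  J5 runs 4 units, time = 19
  J1 runs 4 units, time = 23
  J3 runs 1 units, time = 24
  J1 runs 1 units, time = 25
Finish times: [25, 8, 24, 15, 19]
Average turnaround = 91/5 = 18.2

18.2


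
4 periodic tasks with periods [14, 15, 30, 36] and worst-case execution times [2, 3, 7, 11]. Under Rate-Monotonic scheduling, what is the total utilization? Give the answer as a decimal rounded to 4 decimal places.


Compute individual utilizations (exact fractions):
  Task 1: C/T = 2/14 = 1/7 (approx. 0.1429)
  Task 2: C/T = 3/15 = 1/5 (approx. 0.2)
  Task 3: C/T = 7/30 (approx. 0.2333)
  Task 4: C/T = 11/36 (approx. 0.3056)
Total utilization U = 1/7 + 1/5 + 7/30 + 11/36 = 1111/1260
Rounded to 4 decimal places: U = 0.8817
RM (Liu & Layland) bound for 4 tasks = 0.756828; compare with U = 1111/1260 (approx. 0.881746)
bound < U <= 1, so the RM sufficient condition is not met (inconclusive; an exact test such as response-time analysis is needed).

0.8817
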